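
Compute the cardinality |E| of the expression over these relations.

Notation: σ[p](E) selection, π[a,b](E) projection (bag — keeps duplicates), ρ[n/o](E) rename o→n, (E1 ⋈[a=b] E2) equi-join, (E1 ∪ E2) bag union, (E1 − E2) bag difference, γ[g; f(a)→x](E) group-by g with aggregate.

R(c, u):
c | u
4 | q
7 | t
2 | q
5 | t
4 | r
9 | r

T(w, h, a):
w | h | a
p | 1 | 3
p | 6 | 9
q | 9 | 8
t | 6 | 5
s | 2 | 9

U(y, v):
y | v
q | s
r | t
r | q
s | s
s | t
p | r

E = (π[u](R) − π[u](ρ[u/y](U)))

Per-node cardinality:
  R → 6
  π[u](R) → 6
  U → 6
  ρ[u/y](U) → 6
  π[u](ρ[u/y](U)) → 6
  (π[u](R) − π[u](ρ[u/y](U))) → 3

|E| = 3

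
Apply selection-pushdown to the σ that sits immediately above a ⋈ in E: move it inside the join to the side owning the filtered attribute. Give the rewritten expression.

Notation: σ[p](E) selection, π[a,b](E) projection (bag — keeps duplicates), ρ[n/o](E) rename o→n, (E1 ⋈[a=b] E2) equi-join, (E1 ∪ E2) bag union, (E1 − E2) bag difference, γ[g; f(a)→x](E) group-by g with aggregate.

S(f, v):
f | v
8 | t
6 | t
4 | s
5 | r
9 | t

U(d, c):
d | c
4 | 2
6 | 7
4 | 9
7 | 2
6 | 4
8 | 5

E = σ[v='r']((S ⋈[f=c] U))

σ filters on v, owned by the left side.
E' = (σ[v='r'](S) ⋈[f=c] U)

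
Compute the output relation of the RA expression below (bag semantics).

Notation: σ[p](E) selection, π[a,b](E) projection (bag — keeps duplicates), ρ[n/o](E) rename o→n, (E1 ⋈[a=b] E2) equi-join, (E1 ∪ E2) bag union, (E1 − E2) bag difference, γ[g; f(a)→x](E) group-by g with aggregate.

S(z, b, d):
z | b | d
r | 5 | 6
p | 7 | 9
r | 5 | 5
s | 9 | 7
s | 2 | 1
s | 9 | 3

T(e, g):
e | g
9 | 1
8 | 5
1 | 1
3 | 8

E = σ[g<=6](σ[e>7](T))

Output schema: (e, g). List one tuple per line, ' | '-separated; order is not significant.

Stepwise |·|:
  T → 4
  σ[e>7](T) → 2
  σ[g<=6](σ[e>7](T)) → 2

== RESULT ==
e | g
8 | 5
9 | 1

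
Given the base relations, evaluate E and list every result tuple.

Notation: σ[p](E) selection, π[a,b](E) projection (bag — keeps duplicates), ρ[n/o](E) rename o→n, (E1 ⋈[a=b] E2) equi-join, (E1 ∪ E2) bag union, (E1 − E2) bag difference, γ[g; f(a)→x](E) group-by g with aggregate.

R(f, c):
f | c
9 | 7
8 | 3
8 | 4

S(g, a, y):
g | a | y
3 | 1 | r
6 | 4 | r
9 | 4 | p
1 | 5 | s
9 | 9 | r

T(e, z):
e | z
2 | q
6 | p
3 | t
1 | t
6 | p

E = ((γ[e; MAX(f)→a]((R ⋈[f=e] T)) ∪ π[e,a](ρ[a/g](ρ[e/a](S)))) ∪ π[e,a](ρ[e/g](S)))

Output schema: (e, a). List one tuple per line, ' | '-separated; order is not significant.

Subexpression sizes:
  R → 3
  T → 5
  (R ⋈[f=e] T) → 0
  γ[e; MAX(f)→a]((R ⋈[f=e] T)) → 0
  S → 5
  ρ[e/a](S) → 5
  ρ[a/g](ρ[e/a](S)) → 5
  π[e,a](ρ[a/g](ρ[e/a](S))) → 5
  (γ[e; MAX(f)→a]((R ⋈[f=e] T)) ∪ π[e,a](ρ[a/g](ρ[e/a](S)))) → 5
  S → 5
  ρ[e/g](S) → 5
  π[e,a](ρ[e/g](S)) → 5
  ((γ[e; MAX(f)→a]((R ⋈[f=e] T)) ∪ π[e,a](ρ[a/g](ρ[e/a](S)))) ∪ π[e,a](ρ[e/g](S))) → 10

== RESULT ==
e | a
1 | 3
1 | 5
3 | 1
4 | 6
4 | 9
5 | 1
6 | 4
9 | 4
9 | 9
9 | 9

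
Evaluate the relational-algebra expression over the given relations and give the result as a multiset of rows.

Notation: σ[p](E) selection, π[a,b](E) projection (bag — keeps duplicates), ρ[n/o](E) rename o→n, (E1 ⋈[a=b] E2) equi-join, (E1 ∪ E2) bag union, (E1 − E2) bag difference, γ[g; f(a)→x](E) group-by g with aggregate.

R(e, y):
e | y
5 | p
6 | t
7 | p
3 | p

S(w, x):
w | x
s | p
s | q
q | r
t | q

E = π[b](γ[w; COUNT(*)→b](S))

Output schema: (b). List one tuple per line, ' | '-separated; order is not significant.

Stepwise |·|:
  S → 4
  γ[w; COUNT(*)→b](S) → 3
  π[b](γ[w; COUNT(*)→b](S)) → 3

== RESULT ==
b
1
1
2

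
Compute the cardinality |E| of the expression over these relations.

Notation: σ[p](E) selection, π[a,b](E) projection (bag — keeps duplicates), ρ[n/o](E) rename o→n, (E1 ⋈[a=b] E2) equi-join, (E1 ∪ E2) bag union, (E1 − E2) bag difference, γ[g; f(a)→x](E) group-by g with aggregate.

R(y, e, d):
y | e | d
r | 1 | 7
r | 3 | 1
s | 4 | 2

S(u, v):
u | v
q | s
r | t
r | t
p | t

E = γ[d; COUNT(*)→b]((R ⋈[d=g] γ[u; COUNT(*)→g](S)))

Row counts bottom-up:
  R → 3
  S → 4
  γ[u; COUNT(*)→g](S) → 3
  (R ⋈[d=g] γ[u; COUNT(*)→g](S)) → 3
  γ[d; COUNT(*)→b]((R ⋈[d=g] γ[u; COUNT(*)→g](S))) → 2

|E| = 2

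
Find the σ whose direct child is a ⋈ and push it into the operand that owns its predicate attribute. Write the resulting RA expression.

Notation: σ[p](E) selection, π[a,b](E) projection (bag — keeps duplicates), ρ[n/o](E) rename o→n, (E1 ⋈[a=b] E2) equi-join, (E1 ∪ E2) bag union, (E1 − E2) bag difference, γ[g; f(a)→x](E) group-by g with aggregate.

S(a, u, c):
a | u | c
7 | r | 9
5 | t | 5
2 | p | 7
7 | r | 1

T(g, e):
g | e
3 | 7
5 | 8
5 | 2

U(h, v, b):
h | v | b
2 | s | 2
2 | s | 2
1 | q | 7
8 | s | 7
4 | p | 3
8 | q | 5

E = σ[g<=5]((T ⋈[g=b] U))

σ filters on g, owned by the left side.
E' = (σ[g<=5](T) ⋈[g=b] U)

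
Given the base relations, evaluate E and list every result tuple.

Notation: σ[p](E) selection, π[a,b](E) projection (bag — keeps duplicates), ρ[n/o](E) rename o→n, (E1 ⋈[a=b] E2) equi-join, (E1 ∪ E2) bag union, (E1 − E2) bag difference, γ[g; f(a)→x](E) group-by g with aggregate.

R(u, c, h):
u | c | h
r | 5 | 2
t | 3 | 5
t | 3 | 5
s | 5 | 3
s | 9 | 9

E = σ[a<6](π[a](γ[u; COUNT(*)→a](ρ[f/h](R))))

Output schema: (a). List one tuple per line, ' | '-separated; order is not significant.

Stepwise |·|:
  R → 5
  ρ[f/h](R) → 5
  γ[u; COUNT(*)→a](ρ[f/h](R)) → 3
  π[a](γ[u; COUNT(*)→a](ρ[f/h](R))) → 3
  σ[a<6](π[a](γ[u; COUNT(*)→a](ρ[f/h](R)))) → 3

== RESULT ==
a
1
2
2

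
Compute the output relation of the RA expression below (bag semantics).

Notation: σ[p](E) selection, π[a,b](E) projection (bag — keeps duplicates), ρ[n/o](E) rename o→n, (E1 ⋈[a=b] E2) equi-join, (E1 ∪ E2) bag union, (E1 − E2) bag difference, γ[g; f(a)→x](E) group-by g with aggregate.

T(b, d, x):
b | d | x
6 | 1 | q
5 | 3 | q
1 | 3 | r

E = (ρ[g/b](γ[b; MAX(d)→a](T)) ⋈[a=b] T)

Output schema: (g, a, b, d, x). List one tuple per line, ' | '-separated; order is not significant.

Per-node cardinality:
  T → 3
  γ[b; MAX(d)→a](T) → 3
  ρ[g/b](γ[b; MAX(d)→a](T)) → 3
  T → 3
  (ρ[g/b](γ[b; MAX(d)→a](T)) ⋈[a=b] T) → 1

== RESULT ==
g | a | b | d | x
6 | 1 | 1 | 3 | r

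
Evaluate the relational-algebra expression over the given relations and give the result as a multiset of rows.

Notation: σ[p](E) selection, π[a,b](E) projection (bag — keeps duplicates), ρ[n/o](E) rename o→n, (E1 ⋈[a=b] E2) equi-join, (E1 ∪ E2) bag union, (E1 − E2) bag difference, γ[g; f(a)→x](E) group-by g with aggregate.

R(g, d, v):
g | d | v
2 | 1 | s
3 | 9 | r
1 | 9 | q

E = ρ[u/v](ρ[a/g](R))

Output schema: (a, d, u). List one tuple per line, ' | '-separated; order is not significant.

Subexpression sizes:
  R → 3
  ρ[a/g](R) → 3
  ρ[u/v](ρ[a/g](R)) → 3

== RESULT ==
a | d | u
1 | 9 | q
2 | 1 | s
3 | 9 | r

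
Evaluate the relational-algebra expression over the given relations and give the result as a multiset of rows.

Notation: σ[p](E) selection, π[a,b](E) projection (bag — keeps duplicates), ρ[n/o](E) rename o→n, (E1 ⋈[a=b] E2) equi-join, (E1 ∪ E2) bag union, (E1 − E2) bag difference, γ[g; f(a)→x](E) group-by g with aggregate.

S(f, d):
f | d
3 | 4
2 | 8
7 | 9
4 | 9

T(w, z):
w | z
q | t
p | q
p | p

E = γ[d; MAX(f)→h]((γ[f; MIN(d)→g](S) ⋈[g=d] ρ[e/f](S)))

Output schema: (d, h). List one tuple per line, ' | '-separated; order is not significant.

Subexpression sizes:
  S → 4
  γ[f; MIN(d)→g](S) → 4
  S → 4
  ρ[e/f](S) → 4
  (γ[f; MIN(d)→g](S) ⋈[g=d] ρ[e/f](S)) → 6
  γ[d; MAX(f)→h]((γ[f; MIN(d)→g](S) ⋈[g=d] ρ[e/f](S))) → 3

== RESULT ==
d | h
4 | 3
8 | 2
9 | 7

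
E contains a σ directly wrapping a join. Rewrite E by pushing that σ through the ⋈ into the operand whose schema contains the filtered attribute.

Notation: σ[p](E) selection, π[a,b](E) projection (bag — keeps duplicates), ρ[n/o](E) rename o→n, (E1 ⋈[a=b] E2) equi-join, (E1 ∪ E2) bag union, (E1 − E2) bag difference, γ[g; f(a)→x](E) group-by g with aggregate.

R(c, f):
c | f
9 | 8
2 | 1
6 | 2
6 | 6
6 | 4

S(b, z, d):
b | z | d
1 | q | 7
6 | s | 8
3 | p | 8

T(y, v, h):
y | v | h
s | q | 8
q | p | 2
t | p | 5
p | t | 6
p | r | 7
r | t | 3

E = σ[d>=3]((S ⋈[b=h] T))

σ filters on d, owned by the left side.
E' = (σ[d>=3](S) ⋈[b=h] T)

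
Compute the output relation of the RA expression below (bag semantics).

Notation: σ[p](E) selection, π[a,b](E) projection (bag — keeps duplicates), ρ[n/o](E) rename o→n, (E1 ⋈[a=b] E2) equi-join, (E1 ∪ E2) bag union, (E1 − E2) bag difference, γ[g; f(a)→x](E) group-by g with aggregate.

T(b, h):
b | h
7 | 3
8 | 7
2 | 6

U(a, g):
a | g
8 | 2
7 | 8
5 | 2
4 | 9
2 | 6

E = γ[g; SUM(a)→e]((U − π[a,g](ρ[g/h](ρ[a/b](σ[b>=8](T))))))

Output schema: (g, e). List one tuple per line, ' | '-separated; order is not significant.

Row counts bottom-up:
  U → 5
  T → 3
  σ[b>=8](T) → 1
  ρ[a/b](σ[b>=8](T)) → 1
  ρ[g/h](ρ[a/b](σ[b>=8](T))) → 1
  π[a,g](ρ[g/h](ρ[a/b](σ[b>=8](T)))) → 1
  (U − π[a,g](ρ[g/h](ρ[a/b](σ[b>=8](T))))) → 5
  γ[g; SUM(a)→e]((U − π[a,g](ρ[g/h](ρ[a/b](σ[b>=8](T)))))) → 4

== RESULT ==
g | e
2 | 13
6 | 2
8 | 7
9 | 4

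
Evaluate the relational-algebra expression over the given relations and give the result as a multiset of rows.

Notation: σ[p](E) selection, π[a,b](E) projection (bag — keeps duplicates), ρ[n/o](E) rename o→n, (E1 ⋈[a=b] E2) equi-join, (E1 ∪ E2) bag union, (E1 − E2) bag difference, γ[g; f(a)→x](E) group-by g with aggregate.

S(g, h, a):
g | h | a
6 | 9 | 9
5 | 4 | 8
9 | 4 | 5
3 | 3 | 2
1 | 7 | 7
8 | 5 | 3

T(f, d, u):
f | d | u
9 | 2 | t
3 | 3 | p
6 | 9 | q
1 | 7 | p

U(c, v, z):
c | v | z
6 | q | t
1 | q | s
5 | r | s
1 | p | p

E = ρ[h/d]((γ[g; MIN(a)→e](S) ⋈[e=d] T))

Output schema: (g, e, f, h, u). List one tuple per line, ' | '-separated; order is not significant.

Stepwise |·|:
  S → 6
  γ[g; MIN(a)→e](S) → 6
  T → 4
  (γ[g; MIN(a)→e](S) ⋈[e=d] T) → 4
  ρ[h/d]((γ[g; MIN(a)→e](S) ⋈[e=d] T)) → 4

== RESULT ==
g | e | f | h | u
1 | 7 | 1 | 7 | p
3 | 2 | 9 | 2 | t
6 | 9 | 6 | 9 | q
8 | 3 | 3 | 3 | p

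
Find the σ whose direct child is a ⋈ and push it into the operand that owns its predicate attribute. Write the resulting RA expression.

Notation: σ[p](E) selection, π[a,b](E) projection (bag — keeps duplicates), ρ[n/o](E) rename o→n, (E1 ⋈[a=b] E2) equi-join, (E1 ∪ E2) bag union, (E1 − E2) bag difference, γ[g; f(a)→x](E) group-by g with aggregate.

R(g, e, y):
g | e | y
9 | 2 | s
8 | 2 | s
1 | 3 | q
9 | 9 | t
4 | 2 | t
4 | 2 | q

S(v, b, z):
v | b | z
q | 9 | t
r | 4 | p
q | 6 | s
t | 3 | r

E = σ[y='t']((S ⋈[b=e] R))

σ filters on y, owned by the right side.
E' = (S ⋈[b=e] σ[y='t'](R))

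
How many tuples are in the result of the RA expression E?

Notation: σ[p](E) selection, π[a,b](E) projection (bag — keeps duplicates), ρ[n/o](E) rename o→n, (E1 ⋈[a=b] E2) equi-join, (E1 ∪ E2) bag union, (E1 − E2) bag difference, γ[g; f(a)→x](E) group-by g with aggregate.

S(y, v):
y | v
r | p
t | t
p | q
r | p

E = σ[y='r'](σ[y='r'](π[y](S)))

Row counts bottom-up:
  S → 4
  π[y](S) → 4
  σ[y='r'](π[y](S)) → 2
  σ[y='r'](σ[y='r'](π[y](S))) → 2

|E| = 2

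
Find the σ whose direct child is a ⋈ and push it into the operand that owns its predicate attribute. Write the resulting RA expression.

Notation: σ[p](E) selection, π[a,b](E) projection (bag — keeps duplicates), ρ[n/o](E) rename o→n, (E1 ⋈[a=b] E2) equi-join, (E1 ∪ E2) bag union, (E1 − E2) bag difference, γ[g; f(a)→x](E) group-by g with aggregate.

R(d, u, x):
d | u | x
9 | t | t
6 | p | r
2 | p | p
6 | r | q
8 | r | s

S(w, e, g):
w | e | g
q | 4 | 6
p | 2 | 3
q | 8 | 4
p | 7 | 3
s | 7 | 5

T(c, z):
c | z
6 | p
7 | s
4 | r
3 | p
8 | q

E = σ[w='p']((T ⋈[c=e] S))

σ filters on w, owned by the right side.
E' = (T ⋈[c=e] σ[w='p'](S))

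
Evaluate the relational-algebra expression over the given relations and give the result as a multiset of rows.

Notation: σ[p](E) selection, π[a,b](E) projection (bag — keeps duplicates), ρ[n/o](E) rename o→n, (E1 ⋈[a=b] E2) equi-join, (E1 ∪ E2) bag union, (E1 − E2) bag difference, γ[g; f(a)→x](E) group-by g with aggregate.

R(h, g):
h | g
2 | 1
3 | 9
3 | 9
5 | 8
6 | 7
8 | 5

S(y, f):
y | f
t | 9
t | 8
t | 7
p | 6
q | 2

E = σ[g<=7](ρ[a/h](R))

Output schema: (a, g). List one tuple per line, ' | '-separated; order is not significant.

Row counts bottom-up:
  R → 6
  ρ[a/h](R) → 6
  σ[g<=7](ρ[a/h](R)) → 3

== RESULT ==
a | g
2 | 1
6 | 7
8 | 5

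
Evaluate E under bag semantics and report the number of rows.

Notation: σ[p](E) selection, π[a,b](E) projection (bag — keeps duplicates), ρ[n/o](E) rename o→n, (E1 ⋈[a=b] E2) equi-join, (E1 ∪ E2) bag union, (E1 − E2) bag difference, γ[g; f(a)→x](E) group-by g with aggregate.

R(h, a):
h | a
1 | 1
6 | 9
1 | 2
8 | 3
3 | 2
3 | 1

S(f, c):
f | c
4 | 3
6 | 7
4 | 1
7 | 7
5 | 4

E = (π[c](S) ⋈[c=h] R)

Per-node cardinality:
  S → 5
  π[c](S) → 5
  R → 6
  (π[c](S) ⋈[c=h] R) → 4

|E| = 4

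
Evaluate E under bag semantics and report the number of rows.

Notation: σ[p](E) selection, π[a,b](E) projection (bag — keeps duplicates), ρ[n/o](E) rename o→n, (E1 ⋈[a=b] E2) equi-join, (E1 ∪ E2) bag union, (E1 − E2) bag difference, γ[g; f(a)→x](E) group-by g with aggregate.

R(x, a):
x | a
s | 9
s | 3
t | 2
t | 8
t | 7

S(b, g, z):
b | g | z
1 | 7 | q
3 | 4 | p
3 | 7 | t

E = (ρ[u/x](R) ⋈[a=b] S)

Row counts bottom-up:
  R → 5
  ρ[u/x](R) → 5
  S → 3
  (ρ[u/x](R) ⋈[a=b] S) → 2

|E| = 2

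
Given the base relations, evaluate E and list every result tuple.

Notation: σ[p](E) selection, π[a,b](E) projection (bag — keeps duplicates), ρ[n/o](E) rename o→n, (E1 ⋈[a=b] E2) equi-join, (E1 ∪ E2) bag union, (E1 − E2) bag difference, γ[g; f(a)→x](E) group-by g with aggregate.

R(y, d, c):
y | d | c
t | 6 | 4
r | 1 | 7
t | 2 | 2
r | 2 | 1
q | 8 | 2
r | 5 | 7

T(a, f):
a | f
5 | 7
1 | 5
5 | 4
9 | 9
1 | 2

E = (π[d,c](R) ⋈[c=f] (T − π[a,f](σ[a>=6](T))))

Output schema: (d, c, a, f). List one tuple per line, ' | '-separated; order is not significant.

Per-node cardinality:
  R → 6
  π[d,c](R) → 6
  T → 5
  T → 5
  σ[a>=6](T) → 1
  π[a,f](σ[a>=6](T)) → 1
  (T − π[a,f](σ[a>=6](T))) → 4
  (π[d,c](R) ⋈[c=f] (T − π[a,f](σ[a>=6](T)))) → 5

== RESULT ==
d | c | a | f
1 | 7 | 5 | 7
2 | 2 | 1 | 2
5 | 7 | 5 | 7
6 | 4 | 5 | 4
8 | 2 | 1 | 2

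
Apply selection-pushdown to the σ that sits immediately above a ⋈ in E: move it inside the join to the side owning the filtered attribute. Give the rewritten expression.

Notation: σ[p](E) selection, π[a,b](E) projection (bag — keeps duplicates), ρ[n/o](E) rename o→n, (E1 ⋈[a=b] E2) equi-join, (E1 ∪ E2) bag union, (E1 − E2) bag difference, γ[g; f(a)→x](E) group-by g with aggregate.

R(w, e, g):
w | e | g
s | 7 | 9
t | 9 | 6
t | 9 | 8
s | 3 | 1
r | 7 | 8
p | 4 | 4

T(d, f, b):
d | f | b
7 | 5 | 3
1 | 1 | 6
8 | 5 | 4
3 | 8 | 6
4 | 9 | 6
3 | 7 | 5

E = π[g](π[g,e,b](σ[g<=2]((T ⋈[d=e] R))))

σ filters on g, owned by the right side.
E' = π[g](π[g,e,b]((T ⋈[d=e] σ[g<=2](R))))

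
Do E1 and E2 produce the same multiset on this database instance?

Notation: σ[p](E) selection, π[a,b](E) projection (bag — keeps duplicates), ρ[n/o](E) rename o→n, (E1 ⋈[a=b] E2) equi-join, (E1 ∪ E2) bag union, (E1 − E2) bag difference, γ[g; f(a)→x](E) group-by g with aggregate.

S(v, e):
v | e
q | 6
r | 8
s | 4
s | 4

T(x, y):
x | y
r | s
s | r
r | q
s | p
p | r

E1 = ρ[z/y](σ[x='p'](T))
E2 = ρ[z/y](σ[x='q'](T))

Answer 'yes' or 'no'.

E1 subexpression sizes:
  T → 5
  σ[x='p'](T) → 1
  ρ[z/y](σ[x='p'](T)) → 1
E2 subexpression sizes:
  T → 5
  σ[x='q'](T) → 0
  ρ[z/y](σ[x='q'](T)) → 0

E1 result:
x | z
p | r
E2 result:
x | z
(0 rows)
Witness: ('p', 'r') appears 1× in E1 but 0× in E2.

no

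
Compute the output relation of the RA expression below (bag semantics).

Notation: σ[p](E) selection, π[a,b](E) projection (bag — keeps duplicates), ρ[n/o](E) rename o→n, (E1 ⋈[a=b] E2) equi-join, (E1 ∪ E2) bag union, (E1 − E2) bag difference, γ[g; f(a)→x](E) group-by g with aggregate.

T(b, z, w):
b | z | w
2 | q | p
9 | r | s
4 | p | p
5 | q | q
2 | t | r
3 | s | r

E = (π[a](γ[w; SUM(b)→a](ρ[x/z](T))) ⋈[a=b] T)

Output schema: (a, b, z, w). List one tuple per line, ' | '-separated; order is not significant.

Stepwise |·|:
  T → 6
  ρ[x/z](T) → 6
  γ[w; SUM(b)→a](ρ[x/z](T)) → 4
  π[a](γ[w; SUM(b)→a](ρ[x/z](T))) → 4
  T → 6
  (π[a](γ[w; SUM(b)→a](ρ[x/z](T))) ⋈[a=b] T) → 3

== RESULT ==
a | b | z | w
5 | 5 | q | q
5 | 5 | q | q
9 | 9 | r | s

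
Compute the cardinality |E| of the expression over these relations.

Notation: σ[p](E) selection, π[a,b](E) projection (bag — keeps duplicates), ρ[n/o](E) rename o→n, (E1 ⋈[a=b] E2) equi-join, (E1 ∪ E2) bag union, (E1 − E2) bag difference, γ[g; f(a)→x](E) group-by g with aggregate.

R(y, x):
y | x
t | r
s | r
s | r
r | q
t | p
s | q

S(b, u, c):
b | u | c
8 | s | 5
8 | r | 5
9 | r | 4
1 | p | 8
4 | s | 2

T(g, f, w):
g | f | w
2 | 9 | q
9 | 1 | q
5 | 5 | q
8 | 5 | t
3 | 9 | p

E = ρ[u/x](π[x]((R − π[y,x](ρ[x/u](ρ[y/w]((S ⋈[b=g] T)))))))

Subexpression sizes:
  R → 6
  S → 5
  T → 5
  (S ⋈[b=g] T) → 3
  ρ[y/w]((S ⋈[b=g] T)) → 3
  ρ[x/u](ρ[y/w]((S ⋈[b=g] T))) → 3
  π[y,x](ρ[x/u](ρ[y/w]((S ⋈[b=g] T)))) → 3
  (R − π[y,x](ρ[x/u](ρ[y/w]((S ⋈[b=g] T))))) → 5
  π[x]((R − π[y,x](ρ[x/u](ρ[y/w]((S ⋈[b=g] T)))))) → 5
  ρ[u/x](π[x]((R − π[y,x](ρ[x/u](ρ[y/w]((S ⋈[b=g] T))))))) → 5

|E| = 5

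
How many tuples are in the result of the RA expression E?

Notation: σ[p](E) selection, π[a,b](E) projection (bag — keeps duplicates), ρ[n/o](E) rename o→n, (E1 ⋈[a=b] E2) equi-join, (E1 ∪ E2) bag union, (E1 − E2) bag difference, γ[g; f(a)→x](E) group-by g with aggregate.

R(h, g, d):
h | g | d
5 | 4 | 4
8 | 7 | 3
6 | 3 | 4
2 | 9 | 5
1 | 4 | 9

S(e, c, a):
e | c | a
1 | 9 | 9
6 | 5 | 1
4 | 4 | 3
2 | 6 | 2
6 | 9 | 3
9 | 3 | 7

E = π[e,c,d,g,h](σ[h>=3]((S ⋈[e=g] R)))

Row counts bottom-up:
  S → 6
  R → 5
  (S ⋈[e=g] R) → 3
  σ[h>=3]((S ⋈[e=g] R)) → 1
  π[e,c,d,g,h](σ[h>=3]((S ⋈[e=g] R))) → 1

|E| = 1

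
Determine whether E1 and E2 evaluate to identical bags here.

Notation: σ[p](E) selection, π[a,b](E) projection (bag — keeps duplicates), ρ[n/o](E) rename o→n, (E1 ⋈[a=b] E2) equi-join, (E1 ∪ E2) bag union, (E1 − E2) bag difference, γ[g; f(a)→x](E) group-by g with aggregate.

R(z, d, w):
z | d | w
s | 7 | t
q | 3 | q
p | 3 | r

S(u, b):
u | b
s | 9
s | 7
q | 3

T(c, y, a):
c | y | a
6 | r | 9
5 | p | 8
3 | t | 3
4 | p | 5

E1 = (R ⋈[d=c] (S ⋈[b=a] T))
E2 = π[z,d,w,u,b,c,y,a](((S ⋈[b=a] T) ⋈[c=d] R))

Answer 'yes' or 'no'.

E1 row counts bottom-up:
  R → 3
  S → 3
  T → 4
  (S ⋈[b=a] T) → 2
  (R ⋈[d=c] (S ⋈[b=a] T)) → 2
E2 row counts bottom-up:
  S → 3
  T → 4
  (S ⋈[b=a] T) → 2
  R → 3
  ((S ⋈[b=a] T) ⋈[c=d] R) → 2
  π[z,d,w,u,b,c,y,a](((S ⋈[b=a] T) ⋈[c=d] R)) → 2

E1 and E2 produce the same multiset:
z | d | w | u | b | c | y | a
p | 3 | r | q | 3 | 3 | t | 3
q | 3 | q | q | 3 | 3 | t | 3

yes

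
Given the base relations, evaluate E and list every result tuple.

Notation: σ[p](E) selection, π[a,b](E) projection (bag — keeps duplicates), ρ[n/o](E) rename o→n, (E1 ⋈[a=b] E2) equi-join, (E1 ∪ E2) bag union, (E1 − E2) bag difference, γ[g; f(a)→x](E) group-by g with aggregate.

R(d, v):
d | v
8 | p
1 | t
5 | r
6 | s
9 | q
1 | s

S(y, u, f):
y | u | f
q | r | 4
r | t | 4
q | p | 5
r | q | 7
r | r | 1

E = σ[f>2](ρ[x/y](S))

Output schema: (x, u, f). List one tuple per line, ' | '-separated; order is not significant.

Stepwise |·|:
  S → 5
  ρ[x/y](S) → 5
  σ[f>2](ρ[x/y](S)) → 4

== RESULT ==
x | u | f
q | p | 5
q | r | 4
r | q | 7
r | t | 4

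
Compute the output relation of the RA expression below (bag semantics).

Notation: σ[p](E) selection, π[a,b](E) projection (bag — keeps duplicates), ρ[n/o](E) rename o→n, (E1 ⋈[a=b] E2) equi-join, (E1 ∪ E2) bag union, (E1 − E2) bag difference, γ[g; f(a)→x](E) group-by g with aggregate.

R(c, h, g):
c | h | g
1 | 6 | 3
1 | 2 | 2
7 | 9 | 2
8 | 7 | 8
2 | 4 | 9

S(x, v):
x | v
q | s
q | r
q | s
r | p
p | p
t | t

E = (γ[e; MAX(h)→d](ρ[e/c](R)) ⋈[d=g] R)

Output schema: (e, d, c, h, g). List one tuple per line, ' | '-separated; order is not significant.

Row counts bottom-up:
  R → 5
  ρ[e/c](R) → 5
  γ[e; MAX(h)→d](ρ[e/c](R)) → 4
  R → 5
  (γ[e; MAX(h)→d](ρ[e/c](R)) ⋈[d=g] R) → 1

== RESULT ==
e | d | c | h | g
7 | 9 | 2 | 4 | 9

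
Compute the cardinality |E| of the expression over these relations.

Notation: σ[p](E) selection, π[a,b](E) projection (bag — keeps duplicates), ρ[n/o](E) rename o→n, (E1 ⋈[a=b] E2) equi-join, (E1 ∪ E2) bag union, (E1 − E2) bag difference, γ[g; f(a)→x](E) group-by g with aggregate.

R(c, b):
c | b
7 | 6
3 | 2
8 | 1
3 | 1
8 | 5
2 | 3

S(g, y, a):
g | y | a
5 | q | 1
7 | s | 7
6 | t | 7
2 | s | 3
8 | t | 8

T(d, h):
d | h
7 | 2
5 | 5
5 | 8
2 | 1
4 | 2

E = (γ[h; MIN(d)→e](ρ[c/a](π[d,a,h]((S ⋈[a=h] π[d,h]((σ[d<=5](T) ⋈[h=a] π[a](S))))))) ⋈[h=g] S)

Row counts bottom-up:
  S → 5
  T → 5
  σ[d<=5](T) → 4
  S → 5
  π[a](S) → 5
  (σ[d<=5](T) ⋈[h=a] π[a](S)) → 2
  π[d,h]((σ[d<=5](T) ⋈[h=a] π[a](S))) → 2
  (S ⋈[a=h] π[d,h]((σ[d<=5](T) ⋈[h=a] π[a](S)))) → 2
  π[d,a,h]((S ⋈[a=h] π[d,h]((σ[d<=5](T) ⋈[h=a] π[a](S))))) → 2
  ρ[c/a](π[d,a,h]((S ⋈[a=h] π[d,h]((σ[d<=5](T) ⋈[h=a] π[a](S)))))) → 2
  γ[h; MIN(d)→e](ρ[c/a](π[d,a,h]((S ⋈[a=h] π[d,h]((σ[d<=5](T) ⋈[h=a] π[a](S))))))) → 2
  S → 5
  (γ[h; MIN(d)→e](ρ[c/a](π[d,a,h]((S ⋈[a=h] π[d,h]((σ[d<=5](T) ⋈[h=a] π[a](S))))))) ⋈[h=g] S) → 1

|E| = 1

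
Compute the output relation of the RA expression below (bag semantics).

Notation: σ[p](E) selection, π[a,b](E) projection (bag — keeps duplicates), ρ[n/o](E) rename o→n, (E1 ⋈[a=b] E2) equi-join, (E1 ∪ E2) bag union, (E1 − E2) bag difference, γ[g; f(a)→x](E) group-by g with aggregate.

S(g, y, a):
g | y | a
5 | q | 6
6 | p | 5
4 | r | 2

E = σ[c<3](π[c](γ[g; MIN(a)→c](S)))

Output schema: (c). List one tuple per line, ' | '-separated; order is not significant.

Subexpression sizes:
  S → 3
  γ[g; MIN(a)→c](S) → 3
  π[c](γ[g; MIN(a)→c](S)) → 3
  σ[c<3](π[c](γ[g; MIN(a)→c](S))) → 1

== RESULT ==
c
2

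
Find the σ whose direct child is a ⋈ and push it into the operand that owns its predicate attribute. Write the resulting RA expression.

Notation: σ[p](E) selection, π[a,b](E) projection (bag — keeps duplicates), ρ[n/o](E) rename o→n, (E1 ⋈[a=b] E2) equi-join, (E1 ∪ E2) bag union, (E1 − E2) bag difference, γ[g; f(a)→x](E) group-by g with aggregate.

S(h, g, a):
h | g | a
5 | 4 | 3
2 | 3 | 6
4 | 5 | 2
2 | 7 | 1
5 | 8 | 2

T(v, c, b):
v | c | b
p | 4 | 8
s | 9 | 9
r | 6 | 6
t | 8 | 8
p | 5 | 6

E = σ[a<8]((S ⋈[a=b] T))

σ filters on a, owned by the left side.
E' = (σ[a<8](S) ⋈[a=b] T)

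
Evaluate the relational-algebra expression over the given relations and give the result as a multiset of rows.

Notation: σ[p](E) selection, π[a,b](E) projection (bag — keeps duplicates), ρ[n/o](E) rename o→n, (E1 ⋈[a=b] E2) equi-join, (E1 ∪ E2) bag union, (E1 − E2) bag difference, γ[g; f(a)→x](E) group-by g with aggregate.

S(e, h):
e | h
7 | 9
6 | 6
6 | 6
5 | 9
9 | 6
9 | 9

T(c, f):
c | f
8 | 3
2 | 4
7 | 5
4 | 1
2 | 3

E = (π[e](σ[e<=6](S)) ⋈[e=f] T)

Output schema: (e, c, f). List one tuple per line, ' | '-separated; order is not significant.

Subexpression sizes:
  S → 6
  σ[e<=6](S) → 3
  π[e](σ[e<=6](S)) → 3
  T → 5
  (π[e](σ[e<=6](S)) ⋈[e=f] T) → 1

== RESULT ==
e | c | f
5 | 7 | 5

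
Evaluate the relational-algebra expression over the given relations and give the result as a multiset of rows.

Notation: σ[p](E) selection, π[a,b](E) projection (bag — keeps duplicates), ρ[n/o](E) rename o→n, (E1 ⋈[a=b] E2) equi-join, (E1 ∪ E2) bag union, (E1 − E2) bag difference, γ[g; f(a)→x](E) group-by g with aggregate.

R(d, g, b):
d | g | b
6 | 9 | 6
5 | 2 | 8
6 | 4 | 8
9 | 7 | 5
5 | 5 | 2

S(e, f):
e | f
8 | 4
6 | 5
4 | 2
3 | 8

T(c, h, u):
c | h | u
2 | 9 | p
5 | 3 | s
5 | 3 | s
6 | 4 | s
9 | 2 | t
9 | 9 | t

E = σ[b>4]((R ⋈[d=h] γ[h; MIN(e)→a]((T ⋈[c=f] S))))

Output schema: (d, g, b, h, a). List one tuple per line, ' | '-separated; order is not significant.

Stepwise |·|:
  R → 5
  T → 6
  S → 4
  (T ⋈[c=f] S) → 3
  γ[h; MIN(e)→a]((T ⋈[c=f] S)) → 2
  (R ⋈[d=h] γ[h; MIN(e)→a]((T ⋈[c=f] S))) → 1
  σ[b>4]((R ⋈[d=h] γ[h; MIN(e)→a]((T ⋈[c=f] S)))) → 1

== RESULT ==
d | g | b | h | a
9 | 7 | 5 | 9 | 4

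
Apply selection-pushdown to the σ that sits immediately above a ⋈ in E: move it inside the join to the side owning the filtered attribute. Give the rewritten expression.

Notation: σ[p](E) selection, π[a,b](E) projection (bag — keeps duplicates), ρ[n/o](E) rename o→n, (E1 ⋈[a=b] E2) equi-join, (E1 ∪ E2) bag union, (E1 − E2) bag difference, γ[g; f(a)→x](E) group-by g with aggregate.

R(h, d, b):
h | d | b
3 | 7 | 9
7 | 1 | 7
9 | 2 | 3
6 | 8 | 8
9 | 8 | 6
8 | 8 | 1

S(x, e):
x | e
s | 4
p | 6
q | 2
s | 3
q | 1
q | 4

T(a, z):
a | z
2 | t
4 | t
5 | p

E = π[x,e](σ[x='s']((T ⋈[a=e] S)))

σ filters on x, owned by the right side.
E' = π[x,e]((T ⋈[a=e] σ[x='s'](S)))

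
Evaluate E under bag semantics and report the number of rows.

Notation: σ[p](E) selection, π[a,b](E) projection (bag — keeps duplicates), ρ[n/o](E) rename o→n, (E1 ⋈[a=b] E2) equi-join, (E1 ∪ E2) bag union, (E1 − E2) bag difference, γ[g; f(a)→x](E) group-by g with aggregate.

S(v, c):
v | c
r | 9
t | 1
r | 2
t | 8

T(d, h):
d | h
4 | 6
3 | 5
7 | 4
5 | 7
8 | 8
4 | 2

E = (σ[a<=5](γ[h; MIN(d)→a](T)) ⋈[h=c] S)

Row counts bottom-up:
  T → 6
  γ[h; MIN(d)→a](T) → 6
  σ[a<=5](γ[h; MIN(d)→a](T)) → 4
  S → 4
  (σ[a<=5](γ[h; MIN(d)→a](T)) ⋈[h=c] S) → 1

|E| = 1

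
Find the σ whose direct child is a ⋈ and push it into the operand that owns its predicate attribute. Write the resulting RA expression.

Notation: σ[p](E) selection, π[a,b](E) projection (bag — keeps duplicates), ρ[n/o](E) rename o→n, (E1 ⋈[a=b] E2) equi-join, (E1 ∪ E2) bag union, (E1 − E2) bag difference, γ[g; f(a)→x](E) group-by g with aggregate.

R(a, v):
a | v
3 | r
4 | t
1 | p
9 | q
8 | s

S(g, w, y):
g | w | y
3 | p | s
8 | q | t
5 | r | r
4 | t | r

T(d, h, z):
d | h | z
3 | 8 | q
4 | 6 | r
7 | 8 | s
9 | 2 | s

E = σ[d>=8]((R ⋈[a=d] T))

σ filters on d, owned by the right side.
E' = (R ⋈[a=d] σ[d>=8](T))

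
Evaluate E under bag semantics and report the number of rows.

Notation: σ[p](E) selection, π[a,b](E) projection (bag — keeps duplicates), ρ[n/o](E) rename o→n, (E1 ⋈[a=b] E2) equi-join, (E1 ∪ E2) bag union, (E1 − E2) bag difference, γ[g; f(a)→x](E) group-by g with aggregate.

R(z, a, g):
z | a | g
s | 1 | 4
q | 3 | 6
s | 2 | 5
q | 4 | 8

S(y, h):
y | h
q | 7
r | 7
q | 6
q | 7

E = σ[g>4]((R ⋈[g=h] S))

Per-node cardinality:
  R → 4
  S → 4
  (R ⋈[g=h] S) → 1
  σ[g>4]((R ⋈[g=h] S)) → 1

|E| = 1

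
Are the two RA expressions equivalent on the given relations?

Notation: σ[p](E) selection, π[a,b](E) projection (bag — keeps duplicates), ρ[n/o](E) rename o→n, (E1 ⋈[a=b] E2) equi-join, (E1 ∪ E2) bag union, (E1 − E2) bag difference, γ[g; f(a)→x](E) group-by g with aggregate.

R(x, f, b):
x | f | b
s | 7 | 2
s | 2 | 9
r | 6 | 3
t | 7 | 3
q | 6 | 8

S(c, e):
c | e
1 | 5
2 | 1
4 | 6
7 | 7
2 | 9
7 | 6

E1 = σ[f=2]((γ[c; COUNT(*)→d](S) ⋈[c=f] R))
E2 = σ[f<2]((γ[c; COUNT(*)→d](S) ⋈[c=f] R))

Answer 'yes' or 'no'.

E1 stepwise |·|:
  S → 6
  γ[c; COUNT(*)→d](S) → 4
  R → 5
  (γ[c; COUNT(*)→d](S) ⋈[c=f] R) → 3
  σ[f=2]((γ[c; COUNT(*)→d](S) ⋈[c=f] R)) → 1
E2 stepwise |·|:
  S → 6
  γ[c; COUNT(*)→d](S) → 4
  R → 5
  (γ[c; COUNT(*)→d](S) ⋈[c=f] R) → 3
  σ[f<2]((γ[c; COUNT(*)→d](S) ⋈[c=f] R)) → 0

E1 result:
c | d | x | f | b
2 | 2 | s | 2 | 9
E2 result:
c | d | x | f | b
(0 rows)
Witness: (2, 2, 's', 2, 9) appears 1× in E1 but 0× in E2.

no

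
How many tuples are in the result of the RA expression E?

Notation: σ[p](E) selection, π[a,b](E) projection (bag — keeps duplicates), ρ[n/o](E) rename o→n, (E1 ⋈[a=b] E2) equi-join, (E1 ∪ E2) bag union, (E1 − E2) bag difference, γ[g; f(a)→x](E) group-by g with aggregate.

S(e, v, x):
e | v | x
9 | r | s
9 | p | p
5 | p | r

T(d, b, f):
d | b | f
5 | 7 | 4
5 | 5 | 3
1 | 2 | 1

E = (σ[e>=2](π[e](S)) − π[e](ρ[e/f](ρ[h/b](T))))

Row counts bottom-up:
  S → 3
  π[e](S) → 3
  σ[e>=2](π[e](S)) → 3
  T → 3
  ρ[h/b](T) → 3
  ρ[e/f](ρ[h/b](T)) → 3
  π[e](ρ[e/f](ρ[h/b](T))) → 3
  (σ[e>=2](π[e](S)) − π[e](ρ[e/f](ρ[h/b](T)))) → 3

|E| = 3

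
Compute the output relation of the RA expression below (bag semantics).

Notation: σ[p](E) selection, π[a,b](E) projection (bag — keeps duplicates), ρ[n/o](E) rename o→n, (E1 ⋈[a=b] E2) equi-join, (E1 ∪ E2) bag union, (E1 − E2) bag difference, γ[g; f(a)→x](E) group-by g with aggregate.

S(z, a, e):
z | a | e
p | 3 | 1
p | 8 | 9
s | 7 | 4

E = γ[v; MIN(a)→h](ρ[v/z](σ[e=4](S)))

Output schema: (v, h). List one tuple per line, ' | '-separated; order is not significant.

Per-node cardinality:
  S → 3
  σ[e=4](S) → 1
  ρ[v/z](σ[e=4](S)) → 1
  γ[v; MIN(a)→h](ρ[v/z](σ[e=4](S))) → 1

== RESULT ==
v | h
s | 7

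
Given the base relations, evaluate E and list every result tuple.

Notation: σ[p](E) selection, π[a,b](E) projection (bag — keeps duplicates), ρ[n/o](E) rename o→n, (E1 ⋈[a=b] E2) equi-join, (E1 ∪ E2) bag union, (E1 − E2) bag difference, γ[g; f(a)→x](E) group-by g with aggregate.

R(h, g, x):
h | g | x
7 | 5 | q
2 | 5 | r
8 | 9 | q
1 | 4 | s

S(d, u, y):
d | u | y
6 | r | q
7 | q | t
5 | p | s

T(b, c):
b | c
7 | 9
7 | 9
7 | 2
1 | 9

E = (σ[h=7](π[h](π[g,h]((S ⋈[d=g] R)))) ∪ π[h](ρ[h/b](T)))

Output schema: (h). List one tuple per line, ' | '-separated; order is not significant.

Row counts bottom-up:
  S → 3
  R → 4
  (S ⋈[d=g] R) → 2
  π[g,h]((S ⋈[d=g] R)) → 2
  π[h](π[g,h]((S ⋈[d=g] R))) → 2
  σ[h=7](π[h](π[g,h]((S ⋈[d=g] R)))) → 1
  T → 4
  ρ[h/b](T) → 4
  π[h](ρ[h/b](T)) → 4
  (σ[h=7](π[h](π[g,h]((S ⋈[d=g] R)))) ∪ π[h](ρ[h/b](T))) → 5

== RESULT ==
h
1
7
7
7
7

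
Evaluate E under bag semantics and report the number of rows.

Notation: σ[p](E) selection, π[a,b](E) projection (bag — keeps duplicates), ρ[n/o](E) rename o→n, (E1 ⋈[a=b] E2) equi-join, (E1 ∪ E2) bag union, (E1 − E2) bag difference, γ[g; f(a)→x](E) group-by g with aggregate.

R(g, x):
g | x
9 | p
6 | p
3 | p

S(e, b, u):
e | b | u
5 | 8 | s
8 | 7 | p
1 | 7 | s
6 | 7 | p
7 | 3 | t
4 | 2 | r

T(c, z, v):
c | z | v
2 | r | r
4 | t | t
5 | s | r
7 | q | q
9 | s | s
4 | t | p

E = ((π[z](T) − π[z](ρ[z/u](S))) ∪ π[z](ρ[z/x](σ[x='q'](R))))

Stepwise |·|:
  T → 6
  π[z](T) → 6
  S → 6
  ρ[z/u](S) → 6
  π[z](ρ[z/u](S)) → 6
  (π[z](T) − π[z](ρ[z/u](S))) → 2
  R → 3
  σ[x='q'](R) → 0
  ρ[z/x](σ[x='q'](R)) → 0
  π[z](ρ[z/x](σ[x='q'](R))) → 0
  ((π[z](T) − π[z](ρ[z/u](S))) ∪ π[z](ρ[z/x](σ[x='q'](R)))) → 2

|E| = 2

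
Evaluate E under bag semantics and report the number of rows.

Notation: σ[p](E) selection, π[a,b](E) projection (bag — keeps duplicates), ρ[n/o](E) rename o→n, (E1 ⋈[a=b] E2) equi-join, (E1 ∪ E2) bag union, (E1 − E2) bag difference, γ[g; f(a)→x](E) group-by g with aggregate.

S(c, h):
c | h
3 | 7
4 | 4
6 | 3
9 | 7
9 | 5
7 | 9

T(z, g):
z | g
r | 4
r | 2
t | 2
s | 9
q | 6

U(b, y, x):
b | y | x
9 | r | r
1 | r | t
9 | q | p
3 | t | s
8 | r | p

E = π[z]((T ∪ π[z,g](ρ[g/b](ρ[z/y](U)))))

Row counts bottom-up:
  T → 5
  U → 5
  ρ[z/y](U) → 5
  ρ[g/b](ρ[z/y](U)) → 5
  π[z,g](ρ[g/b](ρ[z/y](U))) → 5
  (T ∪ π[z,g](ρ[g/b](ρ[z/y](U)))) → 10
  π[z]((T ∪ π[z,g](ρ[g/b](ρ[z/y](U))))) → 10

|E| = 10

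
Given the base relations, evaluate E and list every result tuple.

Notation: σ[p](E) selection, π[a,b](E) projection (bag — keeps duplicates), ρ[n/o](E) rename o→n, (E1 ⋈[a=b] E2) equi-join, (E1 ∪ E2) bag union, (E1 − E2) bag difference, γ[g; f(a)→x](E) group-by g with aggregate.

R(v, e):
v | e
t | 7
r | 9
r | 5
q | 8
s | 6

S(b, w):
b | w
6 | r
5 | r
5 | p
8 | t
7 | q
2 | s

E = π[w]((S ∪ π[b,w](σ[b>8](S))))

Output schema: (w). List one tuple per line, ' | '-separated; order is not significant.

Per-node cardinality:
  S → 6
  S → 6
  σ[b>8](S) → 0
  π[b,w](σ[b>8](S)) → 0
  (S ∪ π[b,w](σ[b>8](S))) → 6
  π[w]((S ∪ π[b,w](σ[b>8](S)))) → 6

== RESULT ==
w
p
q
r
r
s
t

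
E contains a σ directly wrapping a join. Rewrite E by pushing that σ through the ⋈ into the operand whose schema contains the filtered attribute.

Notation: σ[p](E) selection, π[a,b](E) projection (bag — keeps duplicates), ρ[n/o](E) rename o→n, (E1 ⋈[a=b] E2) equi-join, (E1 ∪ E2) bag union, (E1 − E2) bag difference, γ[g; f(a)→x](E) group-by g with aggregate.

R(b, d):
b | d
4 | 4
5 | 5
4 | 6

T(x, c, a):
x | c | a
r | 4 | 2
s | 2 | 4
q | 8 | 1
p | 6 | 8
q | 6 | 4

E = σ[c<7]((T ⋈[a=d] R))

σ filters on c, owned by the left side.
E' = (σ[c<7](T) ⋈[a=d] R)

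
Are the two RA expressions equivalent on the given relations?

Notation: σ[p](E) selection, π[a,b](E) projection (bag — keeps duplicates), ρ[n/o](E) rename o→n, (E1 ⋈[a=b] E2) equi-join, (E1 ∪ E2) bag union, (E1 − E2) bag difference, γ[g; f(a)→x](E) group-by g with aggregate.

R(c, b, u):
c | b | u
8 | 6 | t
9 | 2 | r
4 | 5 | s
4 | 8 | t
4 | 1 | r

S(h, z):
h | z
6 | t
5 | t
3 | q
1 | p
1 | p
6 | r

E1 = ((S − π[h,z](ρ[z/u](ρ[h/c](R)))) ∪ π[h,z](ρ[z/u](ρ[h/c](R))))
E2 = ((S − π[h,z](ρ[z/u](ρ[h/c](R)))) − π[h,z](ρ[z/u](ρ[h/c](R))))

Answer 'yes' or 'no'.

E1 per-node cardinality:
  S → 6
  R → 5
  ρ[h/c](R) → 5
  ρ[z/u](ρ[h/c](R)) → 5
  π[h,z](ρ[z/u](ρ[h/c](R))) → 5
  (S − π[h,z](ρ[z/u](ρ[h/c](R)))) → 6
  R → 5
  ρ[h/c](R) → 5
  ρ[z/u](ρ[h/c](R)) → 5
  π[h,z](ρ[z/u](ρ[h/c](R))) → 5
  ((S − π[h,z](ρ[z/u](ρ[h/c](R)))) ∪ π[h,z](ρ[z/u](ρ[h/c](R)))) → 11
E2 per-node cardinality:
  S → 6
  R → 5
  ρ[h/c](R) → 5
  ρ[z/u](ρ[h/c](R)) → 5
  π[h,z](ρ[z/u](ρ[h/c](R))) → 5
  (S − π[h,z](ρ[z/u](ρ[h/c](R)))) → 6
  R → 5
  ρ[h/c](R) → 5
  ρ[z/u](ρ[h/c](R)) → 5
  π[h,z](ρ[z/u](ρ[h/c](R))) → 5
  ((S − π[h,z](ρ[z/u](ρ[h/c](R)))) − π[h,z](ρ[z/u](ρ[h/c](R)))) → 6

E1 result:
h | z
1 | p
1 | p
3 | q
4 | r
4 | s
4 | t
5 | t
6 | r
6 | t
8 | t
9 | r
E2 result:
h | z
1 | p
1 | p
3 | q
5 | t
6 | r
6 | t
Witness: (4, 's') appears 1× in E1 but 0× in E2.

no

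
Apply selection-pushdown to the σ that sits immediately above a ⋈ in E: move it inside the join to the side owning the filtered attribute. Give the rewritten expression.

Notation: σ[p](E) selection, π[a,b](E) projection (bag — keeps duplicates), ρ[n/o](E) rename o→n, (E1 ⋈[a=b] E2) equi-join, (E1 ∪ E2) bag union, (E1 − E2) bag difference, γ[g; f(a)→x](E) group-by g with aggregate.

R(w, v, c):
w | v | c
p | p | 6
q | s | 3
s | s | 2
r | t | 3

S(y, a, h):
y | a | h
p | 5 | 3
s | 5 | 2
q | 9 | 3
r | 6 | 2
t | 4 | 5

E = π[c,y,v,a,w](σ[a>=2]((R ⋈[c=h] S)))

σ filters on a, owned by the right side.
E' = π[c,y,v,a,w]((R ⋈[c=h] σ[a>=2](S)))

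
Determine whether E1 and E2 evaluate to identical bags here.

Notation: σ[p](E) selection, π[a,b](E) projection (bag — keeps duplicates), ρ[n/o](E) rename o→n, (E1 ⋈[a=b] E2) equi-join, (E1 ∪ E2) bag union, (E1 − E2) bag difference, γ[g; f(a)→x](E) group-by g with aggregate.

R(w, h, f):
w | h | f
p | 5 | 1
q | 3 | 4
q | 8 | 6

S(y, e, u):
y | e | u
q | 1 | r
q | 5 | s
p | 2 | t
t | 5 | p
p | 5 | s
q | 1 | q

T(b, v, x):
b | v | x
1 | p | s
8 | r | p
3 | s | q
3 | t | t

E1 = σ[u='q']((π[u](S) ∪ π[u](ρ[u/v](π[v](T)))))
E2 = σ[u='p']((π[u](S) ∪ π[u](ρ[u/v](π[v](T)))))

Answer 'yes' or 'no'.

E1 subexpression sizes:
  S → 6
  π[u](S) → 6
  T → 4
  π[v](T) → 4
  ρ[u/v](π[v](T)) → 4
  π[u](ρ[u/v](π[v](T))) → 4
  (π[u](S) ∪ π[u](ρ[u/v](π[v](T)))) → 10
  σ[u='q']((π[u](S) ∪ π[u](ρ[u/v](π[v](T))))) → 1
E2 subexpression sizes:
  S → 6
  π[u](S) → 6
  T → 4
  π[v](T) → 4
  ρ[u/v](π[v](T)) → 4
  π[u](ρ[u/v](π[v](T))) → 4
  (π[u](S) ∪ π[u](ρ[u/v](π[v](T)))) → 10
  σ[u='p']((π[u](S) ∪ π[u](ρ[u/v](π[v](T))))) → 2

E1 result:
u
q
E2 result:
u
p
p
Witness: ('p',) appears 0× in E1 but 2× in E2.

no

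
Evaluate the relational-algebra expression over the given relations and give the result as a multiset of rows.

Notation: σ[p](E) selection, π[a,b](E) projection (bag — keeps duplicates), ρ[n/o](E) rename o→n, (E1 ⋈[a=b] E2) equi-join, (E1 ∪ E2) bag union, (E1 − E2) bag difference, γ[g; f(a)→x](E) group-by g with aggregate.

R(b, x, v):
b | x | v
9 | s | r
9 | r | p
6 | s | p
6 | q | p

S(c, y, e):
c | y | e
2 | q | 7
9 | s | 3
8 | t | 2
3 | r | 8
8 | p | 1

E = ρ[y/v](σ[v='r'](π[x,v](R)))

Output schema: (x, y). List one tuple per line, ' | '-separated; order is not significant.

Stepwise |·|:
  R → 4
  π[x,v](R) → 4
  σ[v='r'](π[x,v](R)) → 1
  ρ[y/v](σ[v='r'](π[x,v](R))) → 1

== RESULT ==
x | y
s | r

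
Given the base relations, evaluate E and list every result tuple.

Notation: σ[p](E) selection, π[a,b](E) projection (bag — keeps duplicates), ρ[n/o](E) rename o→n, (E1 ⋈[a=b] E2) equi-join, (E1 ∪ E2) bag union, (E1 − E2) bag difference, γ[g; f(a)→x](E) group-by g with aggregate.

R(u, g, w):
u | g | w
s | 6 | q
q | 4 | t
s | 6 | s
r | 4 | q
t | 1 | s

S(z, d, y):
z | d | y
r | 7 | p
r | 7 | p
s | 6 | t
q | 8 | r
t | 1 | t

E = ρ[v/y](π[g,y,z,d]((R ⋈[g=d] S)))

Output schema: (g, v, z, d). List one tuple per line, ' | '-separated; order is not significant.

Stepwise |·|:
  R → 5
  S → 5
  (R ⋈[g=d] S) → 3
  π[g,y,z,d]((R ⋈[g=d] S)) → 3
  ρ[v/y](π[g,y,z,d]((R ⋈[g=d] S))) → 3

== RESULT ==
g | v | z | d
1 | t | t | 1
6 | t | s | 6
6 | t | s | 6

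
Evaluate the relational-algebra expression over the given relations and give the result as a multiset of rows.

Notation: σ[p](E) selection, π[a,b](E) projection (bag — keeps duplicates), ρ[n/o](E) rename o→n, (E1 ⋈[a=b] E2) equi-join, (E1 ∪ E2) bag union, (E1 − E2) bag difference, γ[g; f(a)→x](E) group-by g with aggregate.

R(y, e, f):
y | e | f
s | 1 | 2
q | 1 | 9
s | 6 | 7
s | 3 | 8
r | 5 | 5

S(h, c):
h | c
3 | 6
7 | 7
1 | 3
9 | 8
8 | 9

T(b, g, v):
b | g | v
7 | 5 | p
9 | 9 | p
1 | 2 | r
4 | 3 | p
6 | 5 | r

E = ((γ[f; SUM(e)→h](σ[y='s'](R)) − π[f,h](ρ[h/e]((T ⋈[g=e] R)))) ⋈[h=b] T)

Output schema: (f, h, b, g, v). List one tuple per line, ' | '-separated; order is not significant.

Subexpression sizes:
  R → 5
  σ[y='s'](R) → 3
  γ[f; SUM(e)→h](σ[y='s'](R)) → 3
  T → 5
  R → 5
  (T ⋈[g=e] R) → 3
  ρ[h/e]((T ⋈[g=e] R)) → 3
  π[f,h](ρ[h/e]((T ⋈[g=e] R))) → 3
  (γ[f; SUM(e)→h](σ[y='s'](R)) − π[f,h](ρ[h/e]((T ⋈[g=e] R)))) → 2
  T → 5
  ((γ[f; SUM(e)→h](σ[y='s'](R)) − π[f,h](ρ[h/e]((T ⋈[g=e] R)))) ⋈[h=b] T) → 2

== RESULT ==
f | h | b | g | v
2 | 1 | 1 | 2 | r
7 | 6 | 6 | 5 | r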